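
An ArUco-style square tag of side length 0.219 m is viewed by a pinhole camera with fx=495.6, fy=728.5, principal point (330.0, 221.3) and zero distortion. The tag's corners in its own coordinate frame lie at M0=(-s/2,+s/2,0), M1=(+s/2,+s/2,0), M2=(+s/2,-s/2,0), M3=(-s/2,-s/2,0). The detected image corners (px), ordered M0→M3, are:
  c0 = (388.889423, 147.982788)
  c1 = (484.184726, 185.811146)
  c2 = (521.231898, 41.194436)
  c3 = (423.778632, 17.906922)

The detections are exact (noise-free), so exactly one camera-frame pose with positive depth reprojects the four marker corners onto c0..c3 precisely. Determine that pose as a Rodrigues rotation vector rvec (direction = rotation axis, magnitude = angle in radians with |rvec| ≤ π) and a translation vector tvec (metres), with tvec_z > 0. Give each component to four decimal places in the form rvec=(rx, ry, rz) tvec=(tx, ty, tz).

rvec=(-0.1734, 0.5003, 0.3523) tvec=(0.2621, -0.1815, 1.0629)

Intrinsics K: fx=495.6, fy=728.5, cx=330.0, cy=221.3
Marker side s = 0.219 m; corners in marker frame (Z=0):
  M0 = (-0.1095, +0.1095, 0)
  M1 = (+0.1095, +0.1095, 0)
  M2 = (+0.1095, -0.1095, 0)
  M3 = (-0.1095, -0.1095, 0)
Detected image corners:
  c0 = (388.889423, 147.982788) px
  c1 = (484.184726, 185.811146) px
  c2 = (521.231898, 41.194436) px
  c3 = (423.778632, 17.906922) px
Planar DLT: solve 8×8 A·h = b for H (H[2,2]=1):
  H  [+227.67705 -196.79470 +452.19727]
  H  [+93.36522 +618.36298 +96.89911]
  H  [-0.46736 -0.07218 +1.00000]
B = K⁻¹H; ‖b₁‖=0.940862, ‖b₂‖=0.940862; λ = 2/(‖b₁‖+‖b₂‖) = 1.062856, sign → tz>0 ⇒ λ=+1.062856
r₁ = λ·B[:,0] = (+0.81903,+0.28711,-0.49674); r₂ = λ·B[:,1] = (-0.37096,+0.92548,-0.07672)
r₃ = r₁×r₂ = (+0.43769,+0.24711,+0.86450); SVD([r₁ r₂ r₃]) → R = UVᵀ:
  R  [+0.81903 -0.37096 +0.43769]
  R  [+0.28711 +0.92548 +0.24711]
  R  [-0.49674 -0.07672 +0.86450]
t = (+0.26206, -0.18150, +1.06286) m
tr R = 2.609009; θ = arccos((tr R − 1)/2) = 0.635956 rad = 36.438°
axis k = ((R−Rᵀ)₃₂, (R−Rᵀ)₁₃, (R−Rᵀ)₂₁) / (2 sinθ) = (-0.272605, +0.786632, +0.553982)
rvec = θ·k = (-0.173365, +0.500263, +0.352308)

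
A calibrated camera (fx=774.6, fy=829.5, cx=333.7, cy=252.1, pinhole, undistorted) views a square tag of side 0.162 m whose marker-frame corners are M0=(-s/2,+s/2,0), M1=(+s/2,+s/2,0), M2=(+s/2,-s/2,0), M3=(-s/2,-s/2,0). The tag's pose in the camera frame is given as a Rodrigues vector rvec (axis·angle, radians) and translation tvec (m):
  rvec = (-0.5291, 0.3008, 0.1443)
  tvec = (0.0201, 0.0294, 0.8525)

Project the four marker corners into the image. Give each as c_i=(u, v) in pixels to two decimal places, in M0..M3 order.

Intrinsics K: fx=774.6, fy=829.5, cx=333.7, cy=252.1
Marker side s = 0.162 m; corners in marker frame (Z=0):
  M0 = (-0.0810, +0.0810, 0)
  M1 = (+0.0810, +0.0810, 0)
  M2 = (+0.0810, -0.0810, 0)
  M3 = (-0.0810, -0.0810, 0)
rvec = (-0.5291, 0.3008, 0.1443), |rvec| = θ = 0.62550 rad = 35.838°
Rodrigues: sinθ=0.58550, 1−cosθ=0.18933; R = I + sinθ·[k]× + (1−cosθ)·[k]×²:
    [+0.94614 -0.21209 +0.24462]
    [+0.05806 +0.85446 +0.51627]
    [-0.31851 -0.47426 +0.82075]
t = (0.0201, 0.0294, 0.8525) m
M0: Pc = R·M0+t = (-0.07372, +0.09391, +0.83988); u = 774.6·(-0.07372)/0.83988 + 333.7 = 265.7135, v = 829.5·(+0.09391)/0.83988 + 252.1 = 344.8472
M1: Pc = R·M1+t = (+0.07956, +0.10331, +0.78829); u = 774.6·(+0.07956)/0.78829 + 333.7 = 411.8769, v = 829.5·(+0.10331)/0.78829 + 252.1 = 360.8151
M2: Pc = R·M2+t = (+0.11392, -0.03511, +0.86512); u = 774.6·(+0.11392)/0.86512 + 333.7 = 435.6975, v = 829.5·(-0.03511)/0.86512 + 252.1 = 218.4371
M3: Pc = R·M3+t = (-0.03936, -0.04451, +0.91671); u = 774.6·(-0.03936)/0.91671 + 333.7 = 300.4434, v = 829.5·(-0.04451)/0.91671 + 252.1 = 211.8215

c0=(265.71, 344.85) c1=(411.88, 360.82) c2=(435.70, 218.44) c3=(300.44, 211.82)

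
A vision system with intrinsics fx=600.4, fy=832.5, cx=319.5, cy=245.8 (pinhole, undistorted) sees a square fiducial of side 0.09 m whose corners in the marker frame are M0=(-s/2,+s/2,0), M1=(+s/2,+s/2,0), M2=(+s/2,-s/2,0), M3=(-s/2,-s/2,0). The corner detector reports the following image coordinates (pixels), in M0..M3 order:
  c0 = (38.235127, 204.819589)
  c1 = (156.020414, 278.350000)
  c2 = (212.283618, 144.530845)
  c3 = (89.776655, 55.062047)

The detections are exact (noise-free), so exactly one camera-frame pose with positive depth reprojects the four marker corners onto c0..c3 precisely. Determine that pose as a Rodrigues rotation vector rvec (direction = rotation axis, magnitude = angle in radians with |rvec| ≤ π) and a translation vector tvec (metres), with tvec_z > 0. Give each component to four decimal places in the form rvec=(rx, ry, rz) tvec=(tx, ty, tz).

rvec=(0.4386, -0.2486, 0.5293) tvec=(-0.1378, -0.0364, 0.4260)

Intrinsics K: fx=600.4, fy=832.5, cx=319.5, cy=245.8
Marker side s = 0.09 m; corners in marker frame (Z=0):
  M0 = (-0.0450, +0.0450, 0)
  M1 = (+0.0450, +0.0450, 0)
  M2 = (+0.0450, -0.0450, 0)
  M3 = (-0.0450, -0.0450, 0)
Detected image corners:
  c0 = (38.235127, 204.819589) px
  c1 = (156.020414, 278.350000) px
  c2 = (212.283618, 144.530845) px
  c3 = (89.776655, 55.062047) px
Planar DLT: solve 8×8 A·h = b for H (H[2,2]=1):
  H  [+1432.46612 -501.50507 +125.26247]
  H  [+1037.81961 +1707.55639 +174.67414]
  H  [+0.79340 +0.79261 +1.00000]
B = K⁻¹H; ‖b₁‖=2.347402, ‖b₂‖=2.347402; λ = 2/(‖b₁‖+‖b₂‖) = 0.426003, sign → tz>0 ⇒ λ=+0.426003
r₁ = λ·B[:,0] = (+0.83652,+0.43127,+0.33799); r₂ = λ·B[:,1] = (-0.53552,+0.77409,+0.33766)
r₃ = r₁×r₂ = (-0.11601,-0.46346,+0.87849); SVD([r₁ r₂ r₃]) → R = UVᵀ:
  R  [+0.83652 -0.53552 -0.11601]
  R  [+0.43127 +0.77409 -0.46346]
  R  [+0.33799 +0.33766 +0.87849]
t = (-0.13782, -0.03640, +0.42600) m
tr R = 2.489100; θ = arccos((tr R − 1)/2) = 0.730936 rad = 41.880°
axis k = ((R−Rᵀ)₃₂, (R−Rᵀ)₁₃, (R−Rᵀ)₂₁) / (2 sinθ) = (+0.600023, -0.340046, +0.724114)
rvec = θ·k = (+0.438579, -0.248552, +0.529281)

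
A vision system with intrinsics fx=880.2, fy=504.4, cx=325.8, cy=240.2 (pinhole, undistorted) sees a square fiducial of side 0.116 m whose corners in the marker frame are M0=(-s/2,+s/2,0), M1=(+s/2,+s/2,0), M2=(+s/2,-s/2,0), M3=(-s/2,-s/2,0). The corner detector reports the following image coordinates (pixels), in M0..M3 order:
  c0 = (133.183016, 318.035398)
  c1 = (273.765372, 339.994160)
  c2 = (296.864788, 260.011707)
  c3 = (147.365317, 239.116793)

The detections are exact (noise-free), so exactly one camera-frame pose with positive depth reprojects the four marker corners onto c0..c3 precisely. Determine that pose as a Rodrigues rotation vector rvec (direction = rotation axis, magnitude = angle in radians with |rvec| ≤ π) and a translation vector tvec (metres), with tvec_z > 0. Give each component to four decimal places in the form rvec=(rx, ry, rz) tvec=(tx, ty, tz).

Intrinsics K: fx=880.2, fy=504.4, cx=325.8, cy=240.2
Marker side s = 0.116 m; corners in marker frame (Z=0):
  M0 = (-0.0580, +0.0580, 0)
  M1 = (+0.0580, +0.0580, 0)
  M2 = (+0.0580, -0.0580, 0)
  M3 = (-0.0580, -0.0580, 0)
Detected image corners:
  c0 = (133.183016, 318.035398) px
  c1 = (273.765372, 339.994160) px
  c2 = (296.864788, 260.011707) px
  c3 = (147.365317, 239.116793) px
Planar DLT: solve 8×8 A·h = b for H (H[2,2]=1):
  H  [+1196.10557 -54.18850 +211.47513]
  H  [+112.60777 +828.89115 +290.28156]
  H  [-0.24971 +0.49791 +1.00000]
B = K⁻¹H; ‖b₁‖=1.511884, ‖b₂‖=1.511884; λ = 2/(‖b₁‖+‖b₂‖) = 0.661426, sign → tz>0 ⇒ λ=+0.661426
r₁ = λ·B[:,0] = (+0.95995,+0.22632,-0.16517); r₂ = λ·B[:,1] = (-0.16262,+0.93011,+0.32933)
r₃ = r₁×r₂ = (+0.22815,-0.28928,+0.92966); SVD([r₁ r₂ r₃]) → R = UVᵀ:
  R  [+0.95995 -0.16262 +0.22815]
  R  [+0.22632 +0.93011 -0.28928]
  R  [-0.16517 +0.32933 +0.92966]
t = (-0.08591, +0.06567, +0.66143) m
tr R = 2.819712; θ = arccos((tr R − 1)/2) = 0.427859 rad = 24.515°
axis k = ((R−Rᵀ)₃₂, (R−Rᵀ)₁₃, (R−Rᵀ)₂₁) / (2 sinθ) = (+0.745448, +0.473966, +0.468684)
rvec = θ·k = (+0.318947, +0.202791, +0.200531)

rvec=(0.3189, 0.2028, 0.2005) tvec=(-0.0859, 0.0657, 0.6614)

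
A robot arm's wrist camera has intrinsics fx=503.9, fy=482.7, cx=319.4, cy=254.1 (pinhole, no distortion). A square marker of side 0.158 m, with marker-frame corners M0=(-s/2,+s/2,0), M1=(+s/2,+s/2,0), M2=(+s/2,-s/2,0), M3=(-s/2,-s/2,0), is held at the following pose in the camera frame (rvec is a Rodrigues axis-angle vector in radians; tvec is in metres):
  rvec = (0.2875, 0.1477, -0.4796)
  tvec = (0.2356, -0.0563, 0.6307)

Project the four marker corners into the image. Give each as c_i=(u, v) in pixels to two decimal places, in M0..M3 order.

Intrinsics K: fx=503.9, fy=482.7, cx=319.4, cy=254.1
Marker side s = 0.158 m; corners in marker frame (Z=0):
  M0 = (-0.0790, +0.0790, 0)
  M1 = (+0.0790, +0.0790, 0)
  M2 = (+0.0790, -0.0790, 0)
  M3 = (-0.0790, -0.0790, 0)
rvec = (0.2875, 0.1477, -0.4796), |rvec| = θ = 0.57835 rad = 33.137°
Rodrigues: sinθ=0.54664, 1−cosθ=0.16263; R = I + sinθ·[k]× + (1−cosθ)·[k]×²:
    [+0.87756 +0.47395 +0.07256]
    [-0.43266 +0.84797 -0.30618]
    [-0.20664 +0.23730 +0.94920]
t = (0.2356, -0.0563, 0.6307) m
M0: Pc = R·M0+t = (+0.20372, +0.04487, +0.66577); u = 503.9·(+0.20372)/0.66577 + 319.4 = 473.5854, v = 482.7·(+0.04487)/0.66577 + 254.1 = 286.6318
M1: Pc = R·M1+t = (+0.34237, -0.02349, +0.63312); u = 503.9·(+0.34237)/0.63312 + 319.4 = 591.8909, v = 482.7·(-0.02349)/0.63312 + 254.1 = 236.1907
M2: Pc = R·M2+t = (+0.26748, -0.15747, +0.59563); u = 503.9·(+0.26748)/0.59563 + 319.4 = 545.6911, v = 482.7·(-0.15747)/0.59563 + 254.1 = 126.4856
M3: Pc = R·M3+t = (+0.12883, -0.08911, +0.62828); u = 503.9·(+0.12883)/0.62828 + 319.4 = 422.7265, v = 482.7·(-0.08911)/0.62828 + 254.1 = 185.6379

c0=(473.59, 286.63) c1=(591.89, 236.19) c2=(545.69, 126.49) c3=(422.73, 185.64)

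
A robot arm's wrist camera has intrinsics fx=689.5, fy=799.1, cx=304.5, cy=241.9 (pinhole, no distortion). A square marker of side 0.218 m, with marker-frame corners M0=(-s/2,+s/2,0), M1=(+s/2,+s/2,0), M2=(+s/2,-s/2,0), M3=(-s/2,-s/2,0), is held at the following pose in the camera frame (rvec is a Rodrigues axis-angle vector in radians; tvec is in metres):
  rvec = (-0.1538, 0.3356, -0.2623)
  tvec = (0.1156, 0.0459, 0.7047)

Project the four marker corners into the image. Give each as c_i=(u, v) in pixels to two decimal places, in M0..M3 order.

c0=(344.10, 442.89) c1=(558.57, 388.75) c2=(493.72, 139.73) c3=(296.74, 212.67)

Intrinsics K: fx=689.5, fy=799.1, cx=304.5, cy=241.9
Marker side s = 0.218 m; corners in marker frame (Z=0):
  M0 = (-0.1090, +0.1090, 0)
  M1 = (+0.1090, +0.1090, 0)
  M2 = (+0.1090, -0.1090, 0)
  M3 = (-0.1090, -0.1090, 0)
rvec = (-0.1538, 0.3356, -0.2623), |rvec| = θ = 0.45286 rad = 25.947°
Rodrigues: sinθ=0.43754, 1−cosθ=0.10080; R = I + sinθ·[k]× + (1−cosθ)·[k]×²:
    [+0.91083 +0.22806 +0.34407]
    [-0.27880 +0.95456 +0.10533]
    [-0.30442 -0.19186 +0.93302]
t = (0.1156, 0.0459, 0.7047) m
M0: Pc = R·M0+t = (+0.04118, +0.18034, +0.71697); u = 689.5·(+0.04118)/0.71697 + 304.5 = 344.1006, v = 799.1·(+0.18034)/0.71697 + 241.9 = 442.8935
M1: Pc = R·M1+t = (+0.23974, +0.11956, +0.65061); u = 689.5·(+0.23974)/0.65061 + 304.5 = 558.5702, v = 799.1·(+0.11956)/0.65061 + 241.9 = 388.7460
M2: Pc = R·M2+t = (+0.19002, -0.08854, +0.69243); u = 689.5·(+0.19002)/0.69243 + 304.5 = 493.7173, v = 799.1·(-0.08854)/0.69243 + 241.9 = 139.7258
M3: Pc = R·M3+t = (-0.00854, -0.02776, +0.75879); u = 689.5·(-0.00854)/0.75879 + 304.5 = 296.7416, v = 799.1·(-0.02776)/0.75879 + 241.9 = 212.6676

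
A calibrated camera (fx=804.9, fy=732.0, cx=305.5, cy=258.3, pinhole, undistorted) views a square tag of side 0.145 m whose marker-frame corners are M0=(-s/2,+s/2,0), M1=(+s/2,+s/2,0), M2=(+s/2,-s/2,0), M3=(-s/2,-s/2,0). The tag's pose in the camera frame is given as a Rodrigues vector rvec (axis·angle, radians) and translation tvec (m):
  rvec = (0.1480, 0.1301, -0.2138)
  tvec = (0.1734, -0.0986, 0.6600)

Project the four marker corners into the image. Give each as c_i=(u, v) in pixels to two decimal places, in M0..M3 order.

c0=(446.51, 243.29) c1=(622.53, 210.41) c2=(591.84, 48.70) c3=(411.68, 87.64)

Intrinsics K: fx=804.9, fy=732.0, cx=305.5, cy=258.3
Marker side s = 0.145 m; corners in marker frame (Z=0):
  M0 = (-0.0725, +0.0725, 0)
  M1 = (+0.0725, +0.0725, 0)
  M2 = (+0.0725, -0.0725, 0)
  M3 = (-0.0725, -0.0725, 0)
rvec = (0.1480, 0.1301, -0.2138), |rvec| = θ = 0.29076 rad = 16.659°
Rodrigues: sinθ=0.28668, 1−cosθ=0.04197; R = I + sinθ·[k]× + (1−cosθ)·[k]×²:
    [+0.96890 +0.22036 +0.11256]
    [-0.20124 +0.96643 -0.15973]
    [-0.14398 +0.13211 +0.98072]
t = (0.1734, -0.0986, 0.6600) m
M0: Pc = R·M0+t = (+0.11913, -0.01394, +0.68002); u = 804.9·(+0.11913)/0.68002 + 305.5 = 446.5087, v = 732.0·(-0.01394)/0.68002 + 258.3 = 243.2902
M1: Pc = R·M1+t = (+0.25962, -0.04312, +0.65914); u = 804.9·(+0.25962)/0.65914 + 305.5 = 622.5336, v = 732.0·(-0.04312)/0.65914 + 258.3 = 210.4094
M2: Pc = R·M2+t = (+0.22767, -0.18326, +0.63998); u = 804.9·(+0.22767)/0.63998 + 305.5 = 591.8373, v = 732.0·(-0.18326)/0.63998 + 258.3 = 48.6952
M3: Pc = R·M3+t = (+0.08718, -0.15408, +0.66086); u = 804.9·(+0.08718)/0.66086 + 305.5 = 411.6797, v = 732.0·(-0.15408)/0.66086 + 258.3 = 87.6380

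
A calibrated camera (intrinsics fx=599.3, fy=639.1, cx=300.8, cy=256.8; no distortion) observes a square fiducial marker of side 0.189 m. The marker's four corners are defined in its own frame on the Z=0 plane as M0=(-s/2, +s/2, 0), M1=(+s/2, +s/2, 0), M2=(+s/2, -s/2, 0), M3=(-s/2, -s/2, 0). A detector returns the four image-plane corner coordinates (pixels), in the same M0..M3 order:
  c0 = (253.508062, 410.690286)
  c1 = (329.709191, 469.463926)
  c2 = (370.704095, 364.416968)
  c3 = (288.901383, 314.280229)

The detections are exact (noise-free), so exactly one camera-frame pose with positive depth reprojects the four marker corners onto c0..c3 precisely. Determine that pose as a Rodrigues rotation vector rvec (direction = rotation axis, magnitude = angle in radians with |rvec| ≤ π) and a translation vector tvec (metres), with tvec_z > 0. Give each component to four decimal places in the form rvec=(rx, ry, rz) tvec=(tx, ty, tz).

rvec=(0.0165, 0.6178, 0.3995) tvec=(0.0139, 0.2226, 1.0766)

Intrinsics K: fx=599.3, fy=639.1, cx=300.8, cy=256.8
Marker side s = 0.189 m; corners in marker frame (Z=0):
  M0 = (-0.0945, +0.0945, 0)
  M1 = (+0.0945, +0.0945, 0)
  M2 = (+0.0945, -0.0945, 0)
  M3 = (-0.0945, -0.0945, 0)
Detected image corners:
  c0 = (253.508062, 410.690286) px
  c1 = (329.709191, 469.463926) px
  c2 = (370.704095, 364.416968) px
  c3 = (288.901383, 314.280229) px
Planar DLT: solve 8×8 A·h = b for H (H[2,2]=1):
  H  [+256.11707 -162.97322 +308.53995]
  H  [+85.55995 +579.97466 +388.96167]
  H  [-0.52046 +0.12354 +1.00000]
B = K⁻¹H; ‖b₁‖=0.928807, ‖b₂‖=0.928807; λ = 2/(‖b₁‖+‖b₂‖) = 1.076650, sign → tz>0 ⇒ λ=+1.076650
r₁ = λ·B[:,0] = (+0.74137,+0.36929,-0.56035); r₂ = λ·B[:,1] = (-0.35954,+0.92360,+0.13300)
r₃ = r₁×r₂ = (+0.56666,+0.10286,+0.81751); SVD([r₁ r₂ r₃]) → R = UVᵀ:
  R  [+0.74137 -0.35954 +0.56666]
  R  [+0.36929 +0.92360 +0.10286]
  R  [-0.56035 +0.13300 +0.81751]
t = (+0.01390, +0.22264, +1.07665) m
tr R = 2.482476; θ = arccos((tr R − 1)/2) = 0.735883 rad = 42.163°
axis k = ((R−Rᵀ)₃₂, (R−Rᵀ)₁₃, (R−Rᵀ)₂₁) / (2 sinθ) = (+0.022451, +0.839497, +0.542901)
rvec = θ·k = (+0.016522, +0.617772, +0.399512)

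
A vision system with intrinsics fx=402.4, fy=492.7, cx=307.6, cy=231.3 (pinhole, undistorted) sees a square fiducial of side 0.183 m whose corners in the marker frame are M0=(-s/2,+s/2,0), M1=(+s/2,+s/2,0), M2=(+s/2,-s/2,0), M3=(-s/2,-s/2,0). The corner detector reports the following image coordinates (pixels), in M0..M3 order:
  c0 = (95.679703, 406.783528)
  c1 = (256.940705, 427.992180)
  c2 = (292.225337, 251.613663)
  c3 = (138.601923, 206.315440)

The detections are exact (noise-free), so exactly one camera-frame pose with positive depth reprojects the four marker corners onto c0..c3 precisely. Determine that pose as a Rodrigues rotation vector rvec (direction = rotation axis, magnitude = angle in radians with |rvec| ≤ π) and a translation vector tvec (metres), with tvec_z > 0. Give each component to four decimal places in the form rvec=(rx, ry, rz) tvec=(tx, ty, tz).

rvec=(0.0003, -0.3459, 0.2438) tvec=(-0.1244, 0.0880, 0.4702)

Intrinsics K: fx=402.4, fy=492.7, cx=307.6, cy=231.3
Marker side s = 0.183 m; corners in marker frame (Z=0):
  M0 = (-0.0915, +0.0915, 0)
  M1 = (+0.0915, +0.0915, 0)
  M2 = (+0.0915, -0.0915, 0)
  M3 = (-0.0915, -0.0915, 0)
Detected image corners:
  c0 = (95.679703, 406.783528) px
  c1 = (256.940705, 427.992180) px
  c2 = (292.225337, 251.613663) px
  c3 = (138.601923, 206.315440) px
Planar DLT: solve 8×8 A·h = b for H (H[2,2]=1):
  H  [+1000.03852 -229.49823 +201.16254]
  H  [+413.02301 +996.98456 +323.50639]
  H  [+0.71411 -0.08772 +1.00000]
B = K⁻¹H; ‖b₁‖=2.126955, ‖b₂‖=2.126955; λ = 2/(‖b₁‖+‖b₂‖) = 0.470156, sign → tz>0 ⇒ λ=+0.470156
r₁ = λ·B[:,0] = (+0.91178,+0.23651,+0.33574); r₂ = λ·B[:,1] = (-0.23661,+0.97073,-0.04124)
r₃ = r₁×r₂ = (-0.33567,-0.04184,+0.94105); SVD([r₁ r₂ r₃]) → R = UVᵀ:
  R  [+0.91178 -0.23661 -0.33567]
  R  [+0.23651 +0.97073 -0.04184]
  R  [+0.33574 -0.04124 +0.94105]
t = (-0.12436, +0.08799, +0.47016) m
tr R = 2.823558; θ = arccos((tr R − 1)/2) = 0.423201 rad = 24.248°
axis k = ((R−Rᵀ)₃₂, (R−Rᵀ)₁₃, (R−Rᵀ)₂₁) / (2 sinθ) = (+0.000720, -0.817433, +0.576023)
rvec = θ·k = (+0.000305, -0.345938, +0.243773)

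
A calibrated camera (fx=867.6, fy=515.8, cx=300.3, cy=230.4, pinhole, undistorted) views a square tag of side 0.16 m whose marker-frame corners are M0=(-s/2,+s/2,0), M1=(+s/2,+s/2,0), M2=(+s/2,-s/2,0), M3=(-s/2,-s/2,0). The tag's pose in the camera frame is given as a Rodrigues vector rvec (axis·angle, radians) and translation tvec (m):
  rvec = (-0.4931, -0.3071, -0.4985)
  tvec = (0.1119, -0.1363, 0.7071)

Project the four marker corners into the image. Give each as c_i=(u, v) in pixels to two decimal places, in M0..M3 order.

c0=(416.97, 194.69) c1=(570.45, 153.73) c2=(454.93, 77.45) c3=(304.10, 108.10)

Intrinsics K: fx=867.6, fy=515.8, cx=300.3, cy=230.4
Marker side s = 0.16 m; corners in marker frame (Z=0):
  M0 = (-0.0800, +0.0800, 0)
  M1 = (+0.0800, +0.0800, 0)
  M2 = (+0.0800, -0.0800, 0)
  M3 = (-0.0800, -0.0800, 0)
rvec = (-0.4931, -0.3071, -0.4985), |rvec| = θ = 0.76548 rad = 43.859°
Rodrigues: sinθ=0.69288, 1−cosθ=0.27895; R = I + sinθ·[k]× + (1−cosθ)·[k]×²:
    [+0.83680 +0.52331 -0.16096]
    [-0.37913 +0.76595 +0.51921]
    [+0.39499 -0.37346 +0.83935]
t = (0.1119, -0.1363, 0.7071) m
M0: Pc = R·M0+t = (+0.08682, -0.04469, +0.64562); u = 867.6·(+0.08682)/0.64562 + 300.3 = 416.9713, v = 515.8·(-0.04469)/0.64562 + 230.4 = 194.6935
M1: Pc = R·M1+t = (+0.22071, -0.10535, +0.70882); u = 867.6·(+0.22071)/0.70882 + 300.3 = 570.4482, v = 515.8·(-0.10535)/0.70882 + 230.4 = 153.7348
M2: Pc = R·M2+t = (+0.13698, -0.22791, +0.76858); u = 867.6·(+0.13698)/0.76858 + 300.3 = 454.9276, v = 515.8·(-0.22791)/0.76858 + 230.4 = 77.4495
M3: Pc = R·M3+t = (+0.00309, -0.16725, +0.70538); u = 867.6·(+0.00309)/0.70538 + 300.3 = 304.1017, v = 515.8·(-0.16725)/0.70538 + 230.4 = 108.1037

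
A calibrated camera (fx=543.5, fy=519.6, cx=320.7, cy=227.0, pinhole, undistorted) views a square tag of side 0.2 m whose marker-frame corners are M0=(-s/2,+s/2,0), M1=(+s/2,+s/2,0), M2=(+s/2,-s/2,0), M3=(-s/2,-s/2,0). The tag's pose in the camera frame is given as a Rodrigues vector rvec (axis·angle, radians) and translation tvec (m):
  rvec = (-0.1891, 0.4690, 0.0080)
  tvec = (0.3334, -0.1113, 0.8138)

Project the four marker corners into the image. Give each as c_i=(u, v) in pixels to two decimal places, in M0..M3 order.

Intrinsics K: fx=543.5, fy=519.6, cx=320.7, cy=227.0
Marker side s = 0.2 m; corners in marker frame (Z=0):
  M0 = (-0.1000, +0.1000, 0)
  M1 = (+0.1000, +0.1000, 0)
  M2 = (+0.1000, -0.1000, 0)
  M3 = (-0.1000, -0.1000, 0)
rvec = (-0.1891, 0.4690, 0.0080), |rvec| = θ = 0.50575 rad = 28.977°
Rodrigues: sinθ=0.48446, 1−cosθ=0.12519; R = I + sinθ·[k]× + (1−cosθ)·[k]×²:
    [+0.89231 -0.05107 +0.44852]
    [-0.03574 +0.98247 +0.18298]
    [-0.45000 -0.17930 +0.87484]
t = (0.3334, -0.1113, 0.8138) m
M0: Pc = R·M0+t = (+0.23906, -0.00948, +0.84087); u = 543.5·(+0.23906)/0.84087 + 320.7 = 475.2187, v = 519.6·(-0.00948)/0.84087 + 227.0 = 221.1427
M1: Pc = R·M1+t = (+0.41752, -0.01663, +0.75087); u = 543.5·(+0.41752)/0.75087 + 320.7 = 622.9156, v = 519.6·(-0.01663)/0.75087 + 227.0 = 215.4937
M2: Pc = R·M2+t = (+0.42774, -0.21312, +0.78673); u = 543.5·(+0.42774)/0.78673 + 320.7 = 616.1961, v = 519.6·(-0.21312)/0.78673 + 227.0 = 86.2431
M3: Pc = R·M3+t = (+0.24928, -0.20597, +0.87673); u = 543.5·(+0.24928)/0.87673 + 320.7 = 475.2302, v = 519.6·(-0.20597)/0.87673 + 227.0 = 104.9292

c0=(475.22, 221.14) c1=(622.92, 215.49) c2=(616.20, 86.24) c3=(475.23, 104.93)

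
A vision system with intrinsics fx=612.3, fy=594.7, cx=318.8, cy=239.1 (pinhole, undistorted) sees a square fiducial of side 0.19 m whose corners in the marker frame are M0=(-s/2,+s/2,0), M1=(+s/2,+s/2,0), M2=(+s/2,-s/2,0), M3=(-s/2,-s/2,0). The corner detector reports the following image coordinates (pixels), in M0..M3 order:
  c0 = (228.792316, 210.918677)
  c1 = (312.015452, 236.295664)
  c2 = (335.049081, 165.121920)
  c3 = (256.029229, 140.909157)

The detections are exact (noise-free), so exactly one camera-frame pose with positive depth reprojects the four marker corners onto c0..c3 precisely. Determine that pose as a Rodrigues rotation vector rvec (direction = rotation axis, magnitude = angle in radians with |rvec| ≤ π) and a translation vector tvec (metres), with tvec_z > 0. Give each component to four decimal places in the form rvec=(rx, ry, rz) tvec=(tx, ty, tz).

rvec=(-0.3746, -0.0686, 0.2984) tvec=(-0.0794, -0.1191, 1.3700)

Intrinsics K: fx=612.3, fy=594.7, cx=318.8, cy=239.1
Marker side s = 0.19 m; corners in marker frame (Z=0):
  M0 = (-0.0950, +0.0950, 0)
  M1 = (+0.0950, +0.0950, 0)
  M2 = (+0.0950, -0.0950, 0)
  M3 = (-0.0950, -0.0950, 0)
Detected image corners:
  c0 = (228.792316, 210.918677) px
  c1 = (312.015452, 236.295664) px
  c2 = (335.049081, 165.121920) px
  c3 = (256.029229, 140.909157) px
Planar DLT: solve 8×8 A·h = b for H (H[2,2]=1):
  H  [+428.96433 -208.74073 +283.32534]
  H  [+131.94666 +320.65591 +187.41490]
  H  [+0.00810 -0.27020 +1.00000]
B = K⁻¹H; ‖b₁‖=0.729914, ‖b₂‖=0.729914; λ = 2/(‖b₁‖+‖b₂‖) = 1.370025, sign → tz>0 ⇒ λ=+1.370025
r₁ = λ·B[:,0] = (+0.95403,+0.29951,+0.01110); r₂ = λ·B[:,1] = (-0.27432,+0.88753,-0.37018)
r₃ = r₁×r₂ = (-0.12072,+0.35012,+0.92889); SVD([r₁ r₂ r₃]) → R = UVᵀ:
  R  [+0.95403 -0.27432 -0.12072]
  R  [+0.29951 +0.88753 +0.35012]
  R  [+0.01110 -0.37018 +0.92889]
t = (-0.07937, -0.11907, +1.37003) m
tr R = 2.770458; θ = arccos((tr R − 1)/2) = 0.483810 rad = 27.720°
axis k = ((R−Rᵀ)₃₂, (R−Rᵀ)₁₃, (R−Rᵀ)₂₁) / (2 sinθ) = (-0.774250, -0.141700, +0.616812)
rvec = θ·k = (-0.374590, -0.068556, +0.298420)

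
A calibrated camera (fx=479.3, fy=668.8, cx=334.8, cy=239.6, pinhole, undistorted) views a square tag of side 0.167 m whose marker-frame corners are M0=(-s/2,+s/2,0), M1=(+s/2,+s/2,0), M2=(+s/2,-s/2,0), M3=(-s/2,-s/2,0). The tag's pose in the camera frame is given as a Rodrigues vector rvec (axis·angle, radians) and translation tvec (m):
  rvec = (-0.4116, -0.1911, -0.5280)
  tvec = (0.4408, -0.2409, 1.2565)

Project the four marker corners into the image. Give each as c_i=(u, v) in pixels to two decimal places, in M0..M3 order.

c0=(499.29, 163.09) c1=(547.38, 125.94) c2=(506.32, 63.70) c3=(458.81, 96.91)

Intrinsics K: fx=479.3, fy=668.8, cx=334.8, cy=239.6
Marker side s = 0.167 m; corners in marker frame (Z=0):
  M0 = (-0.0835, +0.0835, 0)
  M1 = (+0.0835, +0.0835, 0)
  M2 = (+0.0835, -0.0835, 0)
  M3 = (-0.0835, -0.0835, 0)
rvec = (-0.4116, -0.1911, -0.5280), |rvec| = θ = 0.69622 rad = 39.890°
Rodrigues: sinθ=0.64132, 1−cosθ=0.23273; R = I + sinθ·[k]× + (1−cosθ)·[k]×²:
    [+0.84861 +0.52413 -0.07169]
    [-0.44860 +0.78481 +0.42759]
    [+0.28038 -0.33070 +0.90113]
t = (0.4408, -0.2409, 1.2565) m
M0: Pc = R·M0+t = (+0.41371, -0.13791, +1.20548); u = 479.3·(+0.41371)/1.20548 + 334.8 = 499.2904, v = 668.8·(-0.13791)/1.20548 + 239.6 = 163.0871
M1: Pc = R·M1+t = (+0.55542, -0.21283, +1.25230); u = 479.3·(+0.55542)/1.25230 + 334.8 = 547.3811, v = 668.8·(-0.21283)/1.25230 + 239.6 = 125.9381
M2: Pc = R·M2+t = (+0.46789, -0.34389, +1.30752); u = 479.3·(+0.46789)/1.30752 + 334.8 = 506.3162, v = 668.8·(-0.34389)/1.30752 + 239.6 = 63.7001
M3: Pc = R·M3+t = (+0.32618, -0.26897, +1.26070); u = 479.3·(+0.32618)/1.26070 + 334.8 = 458.8071, v = 668.8·(-0.26897)/1.26070 + 239.6 = 96.9102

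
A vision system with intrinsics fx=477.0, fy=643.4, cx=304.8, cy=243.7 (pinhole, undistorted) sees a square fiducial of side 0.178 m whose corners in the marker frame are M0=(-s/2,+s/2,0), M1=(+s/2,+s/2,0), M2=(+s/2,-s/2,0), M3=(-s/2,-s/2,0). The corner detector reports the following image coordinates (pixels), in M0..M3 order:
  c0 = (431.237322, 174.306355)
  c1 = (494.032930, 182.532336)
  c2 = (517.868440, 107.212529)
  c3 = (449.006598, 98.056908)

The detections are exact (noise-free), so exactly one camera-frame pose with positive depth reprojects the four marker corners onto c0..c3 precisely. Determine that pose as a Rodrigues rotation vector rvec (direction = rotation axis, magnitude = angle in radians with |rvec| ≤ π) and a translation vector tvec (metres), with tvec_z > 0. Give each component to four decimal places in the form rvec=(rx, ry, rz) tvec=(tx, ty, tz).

rvec=(0.7303, 0.0235, 0.0953) tvec=(0.4507, -0.2019, 1.2812)

Intrinsics K: fx=477.0, fy=643.4, cx=304.8, cy=243.7
Marker side s = 0.178 m; corners in marker frame (Z=0):
  M0 = (-0.0890, +0.0890, 0)
  M1 = (+0.0890, +0.0890, 0)
  M2 = (+0.0890, -0.0890, 0)
  M3 = (-0.0890, -0.0890, 0)
Detected image corners:
  c0 = (431.237322, 174.306355) px
  c1 = (494.032930, 182.532336) px
  c2 = (517.868440, 107.212529) px
  c3 = (449.006598, 98.056908) px
Planar DLT: solve 8×8 A·h = b for H (H[2,2]=1):
  H  [+373.39226 +129.38969 +472.58137]
  H  [+49.99823 +498.91504 +142.28633]
  H  [+0.00921 +0.52062 +1.00000]
B = K⁻¹H; ‖b₁‖=0.780498, ‖b₂‖=0.780498; λ = 2/(‖b₁‖+‖b₂‖) = 1.281233, sign → tz>0 ⇒ λ=+1.281233
r₁ = λ·B[:,0] = (+0.99540,+0.09509,+0.01180); r₂ = λ·B[:,1] = (-0.07869,+0.74086,+0.66703)
r₃ = r₁×r₂ = (+0.05469,-0.66489,+0.74494); SVD([r₁ r₂ r₃]) → R = UVᵀ:
  R  [+0.99540 -0.07869 +0.05469]
  R  [+0.09509 +0.74086 -0.66489]
  R  [+0.01180 +0.66703 +0.74494]
t = (+0.45066, -0.20195, +1.28123) m
tr R = 2.481196; θ = arccos((tr R − 1)/2) = 0.736837 rad = 42.218°
axis k = ((R−Rᵀ)₃₂, (R−Rᵀ)₁₃, (R−Rᵀ)₂₁) / (2 sinθ) = (+0.991091, +0.031910, +0.129310)
rvec = θ·k = (+0.730272, +0.023513, +0.095280)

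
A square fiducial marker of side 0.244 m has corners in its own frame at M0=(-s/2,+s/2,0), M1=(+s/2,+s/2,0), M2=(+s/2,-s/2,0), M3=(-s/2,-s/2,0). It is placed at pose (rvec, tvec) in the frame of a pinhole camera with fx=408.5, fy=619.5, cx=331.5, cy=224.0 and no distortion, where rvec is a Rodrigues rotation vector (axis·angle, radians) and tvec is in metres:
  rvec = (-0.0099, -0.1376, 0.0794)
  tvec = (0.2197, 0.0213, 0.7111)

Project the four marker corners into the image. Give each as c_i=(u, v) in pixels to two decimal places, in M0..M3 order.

Intrinsics K: fx=408.5, fy=619.5, cx=331.5, cy=224.0
Marker side s = 0.244 m; corners in marker frame (Z=0):
  M0 = (-0.1220, +0.1220, 0)
  M1 = (+0.1220, +0.1220, 0)
  M2 = (+0.1220, -0.1220, 0)
  M3 = (-0.1220, -0.1220, 0)
rvec = (-0.0099, -0.1376, 0.0794), |rvec| = θ = 0.15917 rad = 9.120°
Rodrigues: sinθ=0.15850, 1−cosθ=0.01264; R = I + sinθ·[k]× + (1−cosθ)·[k]×²:
    [+0.98741 -0.07839 -0.13741]
    [+0.07974 +0.99681 +0.00441]
    [+0.13663 -0.01531 +0.99050]
t = (0.2197, 0.0213, 0.7111) m
M0: Pc = R·M0+t = (+0.08967, +0.13318, +0.69256); u = 408.5·(+0.08967)/0.69256 + 331.5 = 384.3926, v = 619.5·(+0.13318)/0.69256 + 224.0 = 343.1311
M1: Pc = R·M1+t = (+0.33060, +0.15264, +0.72590); u = 408.5·(+0.33060)/0.72590 + 331.5 = 517.5452, v = 619.5·(+0.15264)/0.72590 + 224.0 = 354.2657
M2: Pc = R·M2+t = (+0.34973, -0.09058, +0.72964); u = 408.5·(+0.34973)/0.72964 + 331.5 = 527.3008, v = 619.5·(-0.09058)/0.72964 + 224.0 = 147.0916
M3: Pc = R·M3+t = (+0.10880, -0.11004, +0.69630); u = 408.5·(+0.10880)/0.69630 + 331.5 = 395.3296, v = 619.5·(-0.11004)/0.69630 + 224.0 = 126.0978

c0=(384.39, 343.13) c1=(517.55, 354.27) c2=(527.30, 147.09) c3=(395.33, 126.10)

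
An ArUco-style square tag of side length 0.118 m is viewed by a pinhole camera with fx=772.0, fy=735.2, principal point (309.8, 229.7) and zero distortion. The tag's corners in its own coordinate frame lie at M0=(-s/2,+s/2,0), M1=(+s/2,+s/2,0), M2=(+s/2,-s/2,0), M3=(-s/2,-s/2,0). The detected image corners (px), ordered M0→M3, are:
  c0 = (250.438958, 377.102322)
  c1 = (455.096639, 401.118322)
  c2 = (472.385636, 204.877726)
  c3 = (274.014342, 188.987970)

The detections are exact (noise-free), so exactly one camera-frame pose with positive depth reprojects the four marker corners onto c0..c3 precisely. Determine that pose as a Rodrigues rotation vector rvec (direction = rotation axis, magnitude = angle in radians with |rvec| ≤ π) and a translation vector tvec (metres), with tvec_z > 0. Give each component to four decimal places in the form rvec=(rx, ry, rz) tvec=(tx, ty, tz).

Intrinsics K: fx=772.0, fy=735.2, cx=309.8, cy=229.7
Marker side s = 0.118 m; corners in marker frame (Z=0):
  M0 = (-0.0590, +0.0590, 0)
  M1 = (+0.0590, +0.0590, 0)
  M2 = (+0.0590, -0.0590, 0)
  M3 = (-0.0590, -0.0590, 0)
Detected image corners:
  c0 = (250.438958, 377.102322) px
  c1 = (455.096639, 401.118322) px
  c2 = (472.385636, 204.877726) px
  c3 = (274.014342, 188.987970) px
Planar DLT: solve 8×8 A·h = b for H (H[2,2]=1):
  H  [+1588.42213 -281.68258 +361.21665]
  H  [+72.53690 +1540.76244 +291.14184]
  H  [-0.32745 -0.29757 +1.00000]
B = K⁻¹H; ‖b₁‖=2.222409, ‖b₂‖=2.222409; λ = 2/(‖b₁‖+‖b₂‖) = 0.449962, sign → tz>0 ⇒ λ=+0.449962
r₁ = λ·B[:,0] = (+0.98494,+0.09043,-0.14734); r₂ = λ·B[:,1] = (-0.11045,+0.98482,-0.13390)
r₃ = r₁×r₂ = (+0.13300,+0.14815,+0.97998); SVD([r₁ r₂ r₃]) → R = UVᵀ:
  R  [+0.98494 -0.11045 +0.13300]
  R  [+0.09043 +0.98482 +0.14815]
  R  [-0.14734 -0.13390 +0.97998]
t = (+0.02997, +0.03760, +0.44996) m
tr R = 2.949745; θ = arccos((tr R − 1)/2) = 0.224647 rad = 12.871°
axis k = ((R−Rᵀ)₃₂, (R−Rᵀ)₁₃, (R−Rᵀ)₂₁) / (2 sinθ) = (-0.633072, +0.629231, +0.450875)
rvec = θ·k = (-0.142218, +0.141355, +0.101288)

rvec=(-0.1422, 0.1414, 0.1013) tvec=(0.0300, 0.0376, 0.4500)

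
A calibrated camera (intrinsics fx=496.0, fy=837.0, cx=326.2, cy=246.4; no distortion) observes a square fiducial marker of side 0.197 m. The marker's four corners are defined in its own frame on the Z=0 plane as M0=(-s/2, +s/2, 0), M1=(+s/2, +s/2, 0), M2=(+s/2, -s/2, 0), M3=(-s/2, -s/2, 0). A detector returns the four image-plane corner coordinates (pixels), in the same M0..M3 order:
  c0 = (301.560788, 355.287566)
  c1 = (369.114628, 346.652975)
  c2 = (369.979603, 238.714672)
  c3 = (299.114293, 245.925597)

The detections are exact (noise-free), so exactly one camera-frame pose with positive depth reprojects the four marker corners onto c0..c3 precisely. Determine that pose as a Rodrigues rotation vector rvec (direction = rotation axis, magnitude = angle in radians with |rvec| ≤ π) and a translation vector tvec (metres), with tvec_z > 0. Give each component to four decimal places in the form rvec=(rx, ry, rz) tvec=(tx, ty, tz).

Intrinsics K: fx=496.0, fy=837.0, cx=326.2, cy=246.4
Marker side s = 0.197 m; corners in marker frame (Z=0):
  M0 = (-0.0985, +0.0985, 0)
  M1 = (+0.0985, +0.0985, 0)
  M2 = (+0.0985, -0.0985, 0)
  M3 = (-0.0985, -0.0985, 0)
Detected image corners:
  c0 = (301.560788, 355.287566) px
  c1 = (369.114628, 346.652975) px
  c2 = (369.979603, 238.714672) px
  c3 = (299.114293, 245.925597) px
Planar DLT: solve 8×8 A·h = b for H (H[2,2]=1):
  H  [+379.30421 +84.97246 +335.23860]
  H  [-15.33917 +623.25699 +297.90687]
  H  [+0.08415 +0.24192 +1.00000]
B = K⁻¹H; ‖b₁‖=0.715654, ‖b₂‖=0.715654; λ = 2/(‖b₁‖+‖b₂‖) = 1.397322, sign → tz>0 ⇒ λ=+1.397322
r₁ = λ·B[:,0] = (+0.99123,-0.06022,+0.11759); r₂ = λ·B[:,1] = (+0.01707,+0.94098,+0.33804)
r₃ = r₁×r₂ = (-0.13101,-0.33307,+0.93376); SVD([r₁ r₂ r₃]) → R = UVᵀ:
  R  [+0.99123 +0.01707 -0.13101]
  R  [-0.06022 +0.94098 -0.33307]
  R  [+0.11759 +0.33804 +0.93376]
t = (+0.02546, +0.08599, +1.39732) m
tr R = 2.865971; θ = arccos((tr R − 1)/2) = 0.368176 rad = 21.095°
axis k = ((R−Rᵀ)₃₂, (R−Rᵀ)₁₃, (R−Rᵀ)₂₁) / (2 sinθ) = (+0.932307, -0.345359, -0.107380)
rvec = θ·k = (+0.343253, -0.127153, -0.039535)

rvec=(0.3433, -0.1272, -0.0395) tvec=(0.0255, 0.0860, 1.3973)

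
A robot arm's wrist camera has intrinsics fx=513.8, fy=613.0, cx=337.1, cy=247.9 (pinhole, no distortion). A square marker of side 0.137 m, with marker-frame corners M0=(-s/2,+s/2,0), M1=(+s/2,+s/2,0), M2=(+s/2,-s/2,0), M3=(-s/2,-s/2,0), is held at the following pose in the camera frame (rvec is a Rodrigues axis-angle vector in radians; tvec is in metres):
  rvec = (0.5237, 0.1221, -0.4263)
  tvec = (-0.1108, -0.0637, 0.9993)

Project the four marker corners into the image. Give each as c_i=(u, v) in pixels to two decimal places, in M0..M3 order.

c0=(266.47, 256.48) c1=(327.13, 226.73) c2=(295.12, 156.52) c3=(231.57, 190.32)

Intrinsics K: fx=513.8, fy=613.0, cx=337.1, cy=247.9
Marker side s = 0.137 m; corners in marker frame (Z=0):
  M0 = (-0.0685, +0.0685, 0)
  M1 = (+0.0685, +0.0685, 0)
  M2 = (+0.0685, -0.0685, 0)
  M3 = (-0.0685, -0.0685, 0)
rvec = (0.5237, 0.1221, -0.4263), |rvec| = θ = 0.68622 rad = 39.318°
Rodrigues: sinθ=0.63362, 1−cosθ=0.22636; R = I + sinθ·[k]× + (1−cosθ)·[k]×²:
    [+0.90548 +0.42436 +0.00543]
    [-0.36288 +0.78081 -0.50858]
    [-0.22005 +0.45853 +0.86100]
t = (-0.1108, -0.0637, 0.9993) m
M0: Pc = R·M0+t = (-0.14376, +0.01464, +1.04578); u = 513.8·(-0.14376)/1.04578 + 337.1 = 266.4714, v = 613.0·(+0.01464)/1.04578 + 247.9 = 256.4833
M1: Pc = R·M1+t = (-0.01971, -0.03507, +1.01564); u = 513.8·(-0.01971)/1.01564 + 337.1 = 327.1308, v = 613.0·(-0.03507)/1.01564 + 247.9 = 226.7318
M2: Pc = R·M2+t = (-0.07784, -0.14204, +0.95282); u = 513.8·(-0.07784)/0.95282 + 337.1 = 295.1235, v = 613.0·(-0.14204)/0.95282 + 247.9 = 156.5157
M3: Pc = R·M3+t = (-0.20189, -0.09233, +0.98296); u = 513.8·(-0.20189)/0.98296 + 337.1 = 231.5692, v = 613.0·(-0.09233)/0.98296 + 247.9 = 190.3221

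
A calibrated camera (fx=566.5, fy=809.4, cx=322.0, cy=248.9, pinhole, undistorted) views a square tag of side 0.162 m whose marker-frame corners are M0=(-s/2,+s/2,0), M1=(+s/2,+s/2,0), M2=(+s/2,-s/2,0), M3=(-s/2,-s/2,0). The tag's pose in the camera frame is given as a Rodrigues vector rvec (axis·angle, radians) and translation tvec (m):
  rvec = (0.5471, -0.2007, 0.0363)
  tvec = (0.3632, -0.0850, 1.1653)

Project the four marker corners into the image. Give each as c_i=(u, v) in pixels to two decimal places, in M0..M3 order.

c0=(453.66, 239.19) c1=(523.71, 237.40) c2=(545.47, 138.33) c3=(470.80, 137.37)

Intrinsics K: fx=566.5, fy=809.4, cx=322.0, cy=248.9
Marker side s = 0.162 m; corners in marker frame (Z=0):
  M0 = (-0.0810, +0.0810, 0)
  M1 = (+0.0810, +0.0810, 0)
  M2 = (+0.0810, -0.0810, 0)
  M3 = (-0.0810, -0.0810, 0)
rvec = (0.5471, -0.2007, 0.0363), |rvec| = θ = 0.58388 rad = 33.454°
Rodrigues: sinθ=0.55127, 1−cosθ=0.16567; R = I + sinθ·[k]× + (1−cosθ)·[k]×²:
    [+0.97979 -0.08763 -0.17984]
    [-0.01909 +0.85390 -0.52008]
    [+0.19914 +0.51300 +0.83497]
t = (0.3632, -0.0850, 1.1653) m
M0: Pc = R·M0+t = (+0.27674, -0.01429, +1.19072); u = 566.5·(+0.27674)/1.19072 + 322.0 = 453.6619, v = 809.4·(-0.01429)/1.19072 + 248.9 = 239.1879
M1: Pc = R·M1+t = (+0.43546, -0.01738, +1.22298); u = 566.5·(+0.43546)/1.22298 + 322.0 = 523.7122, v = 809.4·(-0.01738)/1.22298 + 248.9 = 237.3976
M2: Pc = R·M2+t = (+0.44966, -0.15571, +1.13988); u = 566.5·(+0.44966)/1.13988 + 322.0 = 545.4739, v = 809.4·(-0.15571)/1.13988 + 248.9 = 138.3324
M3: Pc = R·M3+t = (+0.29094, -0.15262, +1.10762); u = 566.5·(+0.29094)/1.10762 + 322.0 = 470.8015, v = 809.4·(-0.15262)/1.10762 + 248.9 = 137.3715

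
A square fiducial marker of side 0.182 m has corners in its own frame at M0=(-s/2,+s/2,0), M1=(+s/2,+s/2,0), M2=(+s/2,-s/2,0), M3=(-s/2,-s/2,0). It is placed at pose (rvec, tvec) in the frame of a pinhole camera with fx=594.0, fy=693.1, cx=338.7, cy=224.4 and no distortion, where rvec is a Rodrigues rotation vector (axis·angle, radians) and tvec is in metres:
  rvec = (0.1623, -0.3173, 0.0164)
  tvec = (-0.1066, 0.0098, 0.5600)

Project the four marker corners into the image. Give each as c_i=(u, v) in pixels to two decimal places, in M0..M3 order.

Intrinsics K: fx=594.0, fy=693.1, cx=338.7, cy=224.4
Marker side s = 0.182 m; corners in marker frame (Z=0):
  M0 = (-0.0910, +0.0910, 0)
  M1 = (+0.0910, +0.0910, 0)
  M2 = (+0.0910, -0.0910, 0)
  M3 = (-0.0910, -0.0910, 0)
rvec = (0.1623, -0.3173, 0.0164), |rvec| = θ = 0.35678 rad = 20.442°
Rodrigues: sinθ=0.34926, 1−cosθ=0.06297; R = I + sinθ·[k]× + (1−cosθ)·[k]×²:
    [+0.95006 -0.04153 -0.30929]
    [-0.00942 +0.98684 -0.16145]
    [+0.31193 +0.15630 +0.93716]
t = (-0.1066, 0.0098, 0.5600) m
M0: Pc = R·M0+t = (-0.19683, +0.10046, +0.54584); u = 594.0·(-0.19683)/0.54584 + 338.7 = 124.4977, v = 693.1·(+0.10046)/0.54584 + 224.4 = 351.9625
M1: Pc = R·M1+t = (-0.02392, +0.09874, +0.60261); u = 594.0·(-0.02392)/0.60261 + 338.7 = 315.1178, v = 693.1·(+0.09874)/0.60261 + 224.4 = 337.9725
M2: Pc = R·M2+t = (-0.01637, -0.08086, +0.57416); u = 594.0·(-0.01637)/0.57416 + 338.7 = 321.7693, v = 693.1·(-0.08086)/0.57416 + 224.4 = 126.7904
M3: Pc = R·M3+t = (-0.18928, -0.07914, +0.51739); u = 594.0·(-0.18928)/0.51739 + 338.7 = 121.3982, v = 693.1·(-0.07914)/0.51739 + 224.4 = 118.3775

c0=(124.50, 351.96) c1=(315.12, 337.97) c2=(321.77, 126.79) c3=(121.40, 118.38)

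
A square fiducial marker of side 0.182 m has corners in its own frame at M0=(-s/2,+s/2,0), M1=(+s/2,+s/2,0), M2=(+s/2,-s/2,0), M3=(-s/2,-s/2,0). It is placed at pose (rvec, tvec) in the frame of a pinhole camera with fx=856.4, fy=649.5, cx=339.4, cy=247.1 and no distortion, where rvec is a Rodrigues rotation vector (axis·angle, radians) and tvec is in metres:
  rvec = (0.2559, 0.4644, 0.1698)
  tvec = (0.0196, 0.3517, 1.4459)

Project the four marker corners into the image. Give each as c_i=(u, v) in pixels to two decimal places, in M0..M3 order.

c0=(299.72, 427.18) c1=(393.39, 454.85) c2=(407.04, 380.94) c3=(309.36, 356.18)

Intrinsics K: fx=856.4, fy=649.5, cx=339.4, cy=247.1
Marker side s = 0.182 m; corners in marker frame (Z=0):
  M0 = (-0.0910, +0.0910, 0)
  M1 = (+0.0910, +0.0910, 0)
  M2 = (+0.0910, -0.0910, 0)
  M3 = (-0.0910, -0.0910, 0)
rvec = (0.2559, 0.4644, 0.1698), |rvec| = θ = 0.55676 rad = 31.900°
Rodrigues: sinθ=0.52844, 1−cosθ=0.15103; R = I + sinθ·[k]× + (1−cosθ)·[k]×²:
    [+0.88088 -0.10326 +0.46195]
    [+0.21906 +0.95405 -0.20446]
    [-0.41961 +0.28130 +0.86302]
t = (0.0196, 0.3517, 1.4459) m
M0: Pc = R·M0+t = (-0.06996, +0.41858, +1.50968); u = 856.4·(-0.06996)/1.50968 + 339.4 = 299.7157, v = 649.5·(+0.41858)/1.50968 + 247.1 = 427.1842
M1: Pc = R·M1+t = (+0.09036, +0.45845, +1.43331); u = 856.4·(+0.09036)/1.43331 + 339.4 = 393.3915, v = 649.5·(+0.45845)/1.43331 + 247.1 = 454.8460
M2: Pc = R·M2+t = (+0.10916, +0.28482, +1.38212); u = 856.4·(+0.10916)/1.38212 + 339.4 = 407.0365, v = 649.5·(+0.28482)/1.38212 + 247.1 = 380.9441
M3: Pc = R·M3+t = (-0.05116, +0.24495, +1.45849); u = 856.4·(-0.05116)/1.45849 + 339.4 = 309.3579, v = 649.5·(+0.24495)/1.45849 + 247.1 = 356.1810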